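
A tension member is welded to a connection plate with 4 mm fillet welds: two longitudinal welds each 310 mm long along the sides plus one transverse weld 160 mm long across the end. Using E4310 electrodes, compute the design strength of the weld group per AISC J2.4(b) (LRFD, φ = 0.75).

φR_n ≈ 427 kN

E43XX → F_EXX = 430 MPa.
t_e = 0.707 × 4 = 2.828 mm.
R_nwl = 0.6 × 430 × 2.828 × 620 × 10⁻³ = 452.4 kN (longitudinal, 2 welds).
R_nwt = 0.6 × 430 × 2.828 × 160 × 10⁻³ = 116.7 kN (transverse, base value).
(i) R_nwl + R_nwt = 569.1 kN; (ii) 0.85 R_nwl + 1.5 R_nwt = 559.6 kN.
R_n = max = 569.1 kN [governs: (i)]; φR_n = 426.8 kN.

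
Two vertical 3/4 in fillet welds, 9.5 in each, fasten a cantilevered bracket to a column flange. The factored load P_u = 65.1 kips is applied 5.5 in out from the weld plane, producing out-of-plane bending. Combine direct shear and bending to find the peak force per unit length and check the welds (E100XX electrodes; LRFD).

f_max ≈ 12.4 kip/in; adequate

E100XX → F_EXX = 100 ksi.
L_w = 2 × 9.5 = 19 in; section modulus (unit throat) S = 2 × L²/6 = 30.08 in².
Direct shear f_v = P/L_w = 65.1/19 = 3.426 kip/in.
Moment M = P × e = 65.1 × 5.5 = 358.05 kip·in; bending f_b = M/S = 11.9 kip/in.
f_max = √(f_v² + f_b²) = √(3.426² + 11.9²) = 12.39 kip/in.
φr_n = 0.75 × 0.6 × 100 × (0.707 × 0.75) = 23.86 kip/in → adequate.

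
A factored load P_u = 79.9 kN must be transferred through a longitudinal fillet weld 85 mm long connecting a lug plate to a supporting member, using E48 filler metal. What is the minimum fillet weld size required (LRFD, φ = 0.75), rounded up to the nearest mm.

w = 7 mm

E48XX → F_EXX = 480 MPa.
Total weld length L = 85 mm.
Required throat t_e = P_u / (φ × 0.6 F_EXX × L) = 79.9 / (0.75 × 0.6 × 480 × 85 × 10⁻³) = 4.352 mm.
Required leg w = t_e / 0.707 = 6.155 mm → use 7 mm.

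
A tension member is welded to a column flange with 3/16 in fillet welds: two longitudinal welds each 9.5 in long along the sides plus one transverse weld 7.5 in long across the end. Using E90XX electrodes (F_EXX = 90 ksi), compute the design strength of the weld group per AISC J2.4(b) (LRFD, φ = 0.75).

t_e = 0.707 × 0.1875 = 0.1326 in.
R_nwl = 0.6 × 90 × 0.1326 × 19 = 136 kips (longitudinal, 2 welds).
R_nwt = 0.6 × 90 × 0.1326 × 7.5 = 53.69 kips (transverse, base value).
(i) R_nwl + R_nwt = 189.7 kips; (ii) 0.85 R_nwl + 1.5 R_nwt = 196.1 kips.
R_n = max = 196.1 kips [governs: (ii)]; φR_n = 147.1 kips.

φR_n ≈ 147 kips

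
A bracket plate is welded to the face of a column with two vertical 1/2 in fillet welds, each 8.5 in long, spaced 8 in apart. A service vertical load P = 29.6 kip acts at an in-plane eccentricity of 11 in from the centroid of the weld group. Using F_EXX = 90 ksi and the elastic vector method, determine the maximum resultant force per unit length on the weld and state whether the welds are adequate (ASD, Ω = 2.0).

f_max ≈ 6.4 kip/in; adequate

Total weld length L_w = 17 in. Treat welds as unit-width lines.
Polar moment about centroid: J = 2[d³/12 + d(b/2)²] = 2[8.5³/12 + 8.5×4²] = 374.4 in³.
Direct shear f_v = P/L_w = 29.6 / 17 = 1.741 kip/in (vertical).
Torsion M = P·e = 29.6 × 11 = 325.6 kip·in.
Critical point at (x, y) = (4, 4.25) from centroid. f_tx = M·y/J = 3.696 kip/in; f_ty = M·x/J = 3.479 kip/in.
Resultant f_max = √[f_tx² + (f_v + f_ty)²] = √[3.696² + (1.741 + 3.479)²] = 6.396 kip/in.
Capacity per unit length: r_n/Ω = (1/2.0) × 0.6 × 90 × (0.707 × 0.5) = 9.544 kip/in.
6.396 ≤ 9.544 → adequate.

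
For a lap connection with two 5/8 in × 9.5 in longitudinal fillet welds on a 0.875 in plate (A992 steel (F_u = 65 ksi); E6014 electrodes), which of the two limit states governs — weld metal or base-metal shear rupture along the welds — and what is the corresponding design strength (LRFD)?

E60XX → F_EXX = 60 ksi.
t_e = 0.707 × 0.625 = 0.4419 in; L = 19 in.
Weld metal: φR_n = 0.75 × 0.6 × 60 × 0.4419 × 19 = 226.7 kip.
Base metal (shear rupture): φR_n = 0.75 × 0.6 × 65 × 0.875 × 19 = 486.3 kip.
Governing: weld metal.

φR_n ≈ 227 kip (weld metal governs)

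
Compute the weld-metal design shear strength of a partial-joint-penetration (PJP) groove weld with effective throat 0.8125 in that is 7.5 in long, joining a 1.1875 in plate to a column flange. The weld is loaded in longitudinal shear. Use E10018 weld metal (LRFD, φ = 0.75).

φR_n ≈ 274 kip

E100XX → F_EXX = 100 ksi.
Effective throat (given) t_e = 0.8125 in.
A_we = 0.8125 × 7.5 = 6.094 in².
F_nw = 0.6 F_EXX = 60 ksi.
φR_n = 0.75 × 60 × 6.094 = 274.2 kip.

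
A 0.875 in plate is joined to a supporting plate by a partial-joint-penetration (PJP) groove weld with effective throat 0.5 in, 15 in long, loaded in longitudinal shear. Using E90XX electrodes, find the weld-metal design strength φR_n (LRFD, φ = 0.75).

E90XX → F_EXX = 90 ksi.
Effective throat (given) t_e = 0.5 in.
A_we = 0.5 × 15 = 7.5 in².
F_nw = 0.6 F_EXX = 54 ksi.
φR_n = 0.75 × 54 × 7.5 = 303.8 kips.

φR_n ≈ 304 kips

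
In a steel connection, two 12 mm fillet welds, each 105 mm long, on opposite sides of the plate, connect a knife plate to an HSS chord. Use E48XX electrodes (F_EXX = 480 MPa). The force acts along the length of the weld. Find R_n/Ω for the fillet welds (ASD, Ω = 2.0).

Effective throat t_e = 0.707 × 12 = 8.484 mm.
Total length L = 210 mm; A_we = 8.484 × 210 = 1782 mm².
F_nw = 0.6 F_EXX = 0.6 × 480 = 288 MPa.
R_n = 288 × 1782 × 10⁻³ = 513.1 kN; R_n/Ω = 513.1/2.0 = 256.6 kN.

R_n/Ω ≈ 257 kN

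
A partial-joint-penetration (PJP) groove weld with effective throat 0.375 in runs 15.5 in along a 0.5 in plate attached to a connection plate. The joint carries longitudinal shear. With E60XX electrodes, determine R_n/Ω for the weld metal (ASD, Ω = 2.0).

E60XX → F_EXX = 60 ksi.
Effective throat (given) t_e = 0.375 in.
A_we = 0.375 × 15.5 = 5.812 in².
F_nw = 0.6 F_EXX = 36 ksi.
R_n/Ω = (36 × 5.812) / 2.0 = 104.6 kip.

R_n/Ω ≈ 105 kip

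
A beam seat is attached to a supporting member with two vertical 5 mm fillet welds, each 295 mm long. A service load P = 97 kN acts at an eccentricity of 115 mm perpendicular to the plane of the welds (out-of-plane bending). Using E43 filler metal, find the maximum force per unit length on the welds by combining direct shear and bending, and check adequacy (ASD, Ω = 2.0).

E43XX → F_EXX = 430 MPa.
L_w = 2 × 295 = 590 mm; section modulus (unit throat) S = 2 × L²/6 = 29010 mm².
Direct shear f_v = P/L_w = 97×10³/590 = 164.4 N/mm.
Moment M = P × e = 97×10³ × 115 = 11155000 N·mm; bending f_b = M/S = 384.5 N/mm.
f_max = √(f_v² + f_b²) = √(164.4² + 384.5²) = 418.2 N/mm.
r_n/Ω = (1/2.0) × 0.6 × 430 × (0.707 × 5) = 456 N/mm → adequate.

f_max ≈ 418 N/mm; adequate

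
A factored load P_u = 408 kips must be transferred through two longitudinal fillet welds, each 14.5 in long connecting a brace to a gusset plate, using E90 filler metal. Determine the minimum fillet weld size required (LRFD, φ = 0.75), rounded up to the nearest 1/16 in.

w = 1/2 in

E90XX → F_EXX = 90 ksi.
Total weld length L = 29 in.
Required throat t_e = P_u / (φ × 0.6 F_EXX × L) = 408 / (0.75 × 0.6 × 90 × 29) = 0.3474 in.
Required leg w = t_e / 0.707 = 0.4913 in → use 1/2 in.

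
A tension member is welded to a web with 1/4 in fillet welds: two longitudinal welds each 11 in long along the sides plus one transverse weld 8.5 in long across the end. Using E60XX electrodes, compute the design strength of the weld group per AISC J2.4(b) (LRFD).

φR_n ≈ 150 kip

E60XX → F_EXX = 60 ksi.
t_e = 0.707 × 0.25 = 0.1767 in.
R_nwl = 0.6 × 60 × 0.1767 × 22 = 140 kip (longitudinal, 2 welds).
R_nwt = 0.6 × 60 × 0.1767 × 8.5 = 54.09 kip (transverse, base value).
(i) R_nwl + R_nwt = 194.1 kip; (ii) 0.85 R_nwl + 1.5 R_nwt = 200.1 kip.
R_n = max = 200.1 kip [governs: (ii)]; φR_n = 150.1 kip.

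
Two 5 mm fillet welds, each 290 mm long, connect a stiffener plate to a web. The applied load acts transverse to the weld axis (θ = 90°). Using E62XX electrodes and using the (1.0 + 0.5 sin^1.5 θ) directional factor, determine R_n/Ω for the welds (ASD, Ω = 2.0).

R_n/Ω ≈ 572 kN

E62XX → F_EXX = 620 MPa.
t_e = 0.707 × 5 = 3.535 mm; A_we = 3.535 × 580 = 2050 mm².
Directional factor: 1.0 + 0.5 sin^1.5(90°) = 1.5.
F_nw = 0.6 × 620 × 1.5 = 558 MPa.
R_n/Ω = (558 × 2050) / 2.0 × 10⁻³ = 572 kN.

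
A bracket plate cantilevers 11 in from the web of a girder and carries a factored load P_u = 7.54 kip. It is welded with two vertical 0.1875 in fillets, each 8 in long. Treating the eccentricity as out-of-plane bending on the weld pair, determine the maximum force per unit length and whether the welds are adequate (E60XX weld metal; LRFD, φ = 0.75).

E60XX → F_EXX = 60 ksi.
L_w = 2 × 8 = 16 in; section modulus (unit throat) S = 2 × L²/6 = 21.33 in².
Direct shear f_v = P/L_w = 7.54/16 = 0.4713 kip/in.
Moment M = P × e = 7.54 × 11 = 82.94 kip·in; bending f_b = M/S = 3.888 kip/in.
f_max = √(f_v² + f_b²) = √(0.4713² + 3.888²) = 3.916 kip/in.
φr_n = 0.75 × 0.6 × 60 × (0.707 × 0.1875) = 3.579 kip/in → NOT adequate.

f_max ≈ 3.92 kip/in; NOT adequate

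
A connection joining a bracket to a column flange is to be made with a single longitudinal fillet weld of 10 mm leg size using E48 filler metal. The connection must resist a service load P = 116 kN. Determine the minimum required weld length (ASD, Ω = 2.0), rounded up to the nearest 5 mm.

L = 115 mm

E48XX → F_EXX = 480 MPa.
Throat t_e = 0.707 × 10 = 7.07 mm.
r_n/Ω = (0.6 × 480 × 7.07) / 2.0 = 1018 N/mm = 1.018 kN/mm.
L_req = P / (r_n/Ω) = 116 / 1.018 = 113.9 mm total.
Round up → use L = 115 mm.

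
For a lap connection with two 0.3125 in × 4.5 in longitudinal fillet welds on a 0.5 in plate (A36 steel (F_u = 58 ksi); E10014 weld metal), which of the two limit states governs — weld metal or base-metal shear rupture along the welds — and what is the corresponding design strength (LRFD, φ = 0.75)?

E100XX → F_EXX = 100 ksi.
t_e = 0.707 × 0.3125 = 0.2209 in; L = 9 in.
Weld metal: φR_n = 0.75 × 0.6 × 100 × 0.2209 × 9 = 89.48 kips.
Base metal (shear rupture): φR_n = 0.75 × 0.6 × 58 × 0.5 × 9 = 117.4 kips.
Governing: weld metal.

φR_n ≈ 89.5 kips (weld metal governs)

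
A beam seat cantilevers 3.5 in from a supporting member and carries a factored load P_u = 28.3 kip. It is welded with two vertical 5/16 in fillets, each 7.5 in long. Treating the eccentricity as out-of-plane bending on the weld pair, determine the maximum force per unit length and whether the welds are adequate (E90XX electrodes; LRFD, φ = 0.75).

E90XX → F_EXX = 90 ksi.
L_w = 2 × 7.5 = 15 in; section modulus (unit throat) S = 2 × L²/6 = 18.75 in².
Direct shear f_v = P/L_w = 28.3/15 = 1.887 kip/in.
Moment M = P × e = 28.3 × 3.5 = 99.05 kip·in; bending f_b = M/S = 5.283 kip/in.
f_max = √(f_v² + f_b²) = √(1.887² + 5.283²) = 5.609 kip/in.
φr_n = 0.75 × 0.6 × 90 × (0.707 × 0.3125) = 8.948 kip/in → adequate.

f_max ≈ 5.61 kip/in; adequate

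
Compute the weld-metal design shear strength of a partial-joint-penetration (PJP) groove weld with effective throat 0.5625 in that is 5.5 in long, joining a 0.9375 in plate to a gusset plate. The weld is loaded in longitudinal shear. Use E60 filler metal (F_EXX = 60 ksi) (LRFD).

φR_n ≈ 83.5 kip

Effective throat (given) t_e = 0.5625 in.
A_we = 0.5625 × 5.5 = 3.094 in².
F_nw = 0.6 F_EXX = 36 ksi.
φR_n = 0.75 × 36 × 3.094 = 83.53 kip.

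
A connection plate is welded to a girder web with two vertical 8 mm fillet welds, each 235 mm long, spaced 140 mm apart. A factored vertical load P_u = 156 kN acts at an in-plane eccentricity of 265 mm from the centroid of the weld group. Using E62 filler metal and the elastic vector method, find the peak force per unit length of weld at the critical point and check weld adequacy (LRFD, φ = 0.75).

E62XX → F_EXX = 620 MPa.
Total weld length L_w = 470 mm. Treat welds as unit-width lines.
Polar moment about centroid: J = 2[d³/12 + d(b/2)²] = 2[235³/12 + 235×70²] = 4466000 mm³.
Direct shear f_v = P/L_w = 156×10³ / 470 = 331.9 N/mm (vertical).
Torsion M = P·e = 156×10³ × 265 = 41340000 N·mm.
Critical point at (x, y) = (70, 117.5) from centroid. f_tx = M·y/J = 1088 N/mm; f_ty = M·x/J = 648 N/mm.
Resultant f_max = √[f_tx² + (f_v + f_ty)²] = √[1088² + (331.9 + 648)²] = 1464 N/mm.
Capacity per unit length: φr_n = 0.75 × 0.6 × 620 × (0.707 × 8) = 1578 N/mm.
1464 ≤ 1578 → adequate.

f_max ≈ 1460 N/mm; adequate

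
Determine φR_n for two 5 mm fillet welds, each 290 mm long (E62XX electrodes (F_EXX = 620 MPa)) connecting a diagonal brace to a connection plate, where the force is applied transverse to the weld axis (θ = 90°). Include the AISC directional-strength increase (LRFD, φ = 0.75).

t_e = 0.707 × 5 = 3.535 mm; A_we = 3.535 × 580 = 2050 mm².
Directional factor: 1.0 + 0.5 sin^1.5(90°) = 1.5.
F_nw = 0.6 × 620 × 1.5 = 558 MPa.
φR_n = 0.75 × 558 × 2050 × 10⁻³ = 858.1 kN.

φR_n ≈ 858 kN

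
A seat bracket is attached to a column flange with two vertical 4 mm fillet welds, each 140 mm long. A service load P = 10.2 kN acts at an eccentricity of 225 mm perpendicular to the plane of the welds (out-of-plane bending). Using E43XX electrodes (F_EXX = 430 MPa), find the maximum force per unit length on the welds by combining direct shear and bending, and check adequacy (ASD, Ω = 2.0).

f_max ≈ 353 N/mm; adequate

L_w = 2 × 140 = 280 mm; section modulus (unit throat) S = 2 × L²/6 = 6533 mm².
Direct shear f_v = P/L_w = 10.2×10³/280 = 36.43 N/mm.
Moment M = P × e = 10.2×10³ × 225 = 2295000 N·mm; bending f_b = M/S = 351.3 N/mm.
f_max = √(f_v² + f_b²) = √(36.43² + 351.3²) = 353.2 N/mm.
r_n/Ω = (1/2.0) × 0.6 × 430 × (0.707 × 4) = 364.8 N/mm → adequate.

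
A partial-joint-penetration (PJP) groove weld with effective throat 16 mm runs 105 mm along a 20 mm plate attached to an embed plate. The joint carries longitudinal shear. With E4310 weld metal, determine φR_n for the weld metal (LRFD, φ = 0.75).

φR_n ≈ 325 kN

E43XX → F_EXX = 430 MPa.
Effective throat (given) t_e = 16 mm.
A_we = 16 × 105 = 1680 mm².
F_nw = 0.6 F_EXX = 258 MPa.
φR_n = 0.75 × 258 × 1680 × 10⁻³ = 325.1 kN.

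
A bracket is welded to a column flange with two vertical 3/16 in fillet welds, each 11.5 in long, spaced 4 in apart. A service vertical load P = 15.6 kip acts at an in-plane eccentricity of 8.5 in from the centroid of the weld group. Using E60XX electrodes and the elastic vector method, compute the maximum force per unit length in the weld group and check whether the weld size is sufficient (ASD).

E60XX → F_EXX = 60 ksi.
Total weld length L_w = 23 in. Treat welds as unit-width lines.
Polar moment about centroid: J = 2[d³/12 + d(b/2)²] = 2[11.5³/12 + 11.5×2²] = 345.5 in³.
Direct shear f_v = P/L_w = 15.6 / 23 = 0.6783 kip/in (vertical).
Torsion M = P·e = 15.6 × 8.5 = 132.6 kip·in.
Critical point at (x, y) = (2, 5.75) from centroid. f_tx = M·y/J = 2.207 kip/in; f_ty = M·x/J = 0.7676 kip/in.
Resultant f_max = √[f_tx² + (f_v + f_ty)²] = √[2.207² + (0.6783 + 0.7676)²] = 2.638 kip/in.
Capacity per unit length: r_n/Ω = (1/2.0) × 0.6 × 60 × (0.707 × 0.1875) = 2.386 kip/in.
2.638 > 2.386 → NOT adequate.

f_max ≈ 2.64 kip/in; NOT adequate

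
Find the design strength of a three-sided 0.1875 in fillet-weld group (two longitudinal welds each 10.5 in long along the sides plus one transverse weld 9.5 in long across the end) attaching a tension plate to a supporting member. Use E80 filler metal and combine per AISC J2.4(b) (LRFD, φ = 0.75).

E80XX → F_EXX = 80 ksi.
t_e = 0.707 × 0.1875 = 0.1326 in.
R_nwl = 0.6 × 80 × 0.1326 × 21 = 133.6 kips (longitudinal, 2 welds).
R_nwt = 0.6 × 80 × 0.1326 × 9.5 = 60.45 kips (transverse, base value).
(i) R_nwl + R_nwt = 194.1 kips; (ii) 0.85 R_nwl + 1.5 R_nwt = 204.3 kips.
R_n = max = 204.3 kips [governs: (ii)]; φR_n = 153.2 kips.

φR_n ≈ 153 kips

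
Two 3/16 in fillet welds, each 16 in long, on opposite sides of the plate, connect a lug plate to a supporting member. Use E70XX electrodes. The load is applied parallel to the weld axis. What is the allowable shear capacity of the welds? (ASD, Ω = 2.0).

R_n/Ω ≈ 89.1 kip

E70XX → F_EXX = 70 ksi.
Effective throat t_e = 0.707 × 0.1875 = 0.1326 in.
Total length L = 32 in; A_we = 0.1326 × 32 = 4.242 in².
F_nw = 0.6 F_EXX = 0.6 × 70 = 42 ksi.
R_n = 42 × 4.242 = 178.2 kip; R_n/Ω = 178.2/2.0 = 89.08 kip.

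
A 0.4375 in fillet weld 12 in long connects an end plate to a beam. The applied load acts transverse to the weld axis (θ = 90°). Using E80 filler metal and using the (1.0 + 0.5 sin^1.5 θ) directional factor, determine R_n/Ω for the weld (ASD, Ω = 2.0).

R_n/Ω ≈ 134 kips

E80XX → F_EXX = 80 ksi.
t_e = 0.707 × 0.4375 = 0.3093 in; A_we = 0.3093 × 12 = 3.712 in².
Directional factor: 1.0 + 0.5 sin^1.5(90°) = 1.5.
F_nw = 0.6 × 80 × 1.5 = 72 ksi.
R_n/Ω = (72 × 3.712) / 2.0 = 133.6 kips.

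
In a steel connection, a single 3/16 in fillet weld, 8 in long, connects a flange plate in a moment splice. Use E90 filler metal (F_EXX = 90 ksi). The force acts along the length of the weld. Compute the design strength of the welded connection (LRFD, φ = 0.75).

φR_n ≈ 43 kips

Effective throat t_e = 0.707 × 0.1875 = 0.1326 in.
Total length L = 8 in; A_we = 0.1326 × 8 = 1.06 in².
F_nw = 0.6 F_EXX = 0.6 × 90 = 54 ksi.
φR_n = 0.75 × 54 × 1.06 = 42.95 kips.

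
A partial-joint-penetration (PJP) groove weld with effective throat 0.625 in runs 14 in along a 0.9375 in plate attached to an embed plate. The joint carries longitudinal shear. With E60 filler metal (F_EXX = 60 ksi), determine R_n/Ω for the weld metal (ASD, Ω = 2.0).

R_n/Ω ≈ 158 kips

Effective throat (given) t_e = 0.625 in.
A_we = 0.625 × 14 = 8.75 in².
F_nw = 0.6 F_EXX = 36 ksi.
R_n/Ω = (36 × 8.75) / 2.0 = 157.5 kips.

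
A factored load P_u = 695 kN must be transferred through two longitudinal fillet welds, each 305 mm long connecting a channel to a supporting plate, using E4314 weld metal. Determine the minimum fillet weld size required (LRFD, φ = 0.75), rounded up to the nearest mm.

w = 9 mm

E43XX → F_EXX = 430 MPa.
Total weld length L = 610 mm.
Required throat t_e = P_u / (φ × 0.6 F_EXX × L) = 695 / (0.75 × 0.6 × 430 × 610 × 10⁻³) = 5.888 mm.
Required leg w = t_e / 0.707 = 8.328 mm → use 9 mm.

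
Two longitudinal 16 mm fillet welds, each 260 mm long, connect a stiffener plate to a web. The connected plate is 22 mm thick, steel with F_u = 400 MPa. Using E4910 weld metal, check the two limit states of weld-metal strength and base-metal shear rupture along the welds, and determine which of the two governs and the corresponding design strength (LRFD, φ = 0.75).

E49XX → F_EXX = 490 MPa.
t_e = 0.707 × 16 = 11.31 mm; L = 520 mm.
Weld metal: φR_n = 0.75 × 0.6 × 490 × 11.31 × 520 × 10⁻³ = 1297 kN.
Base metal (shear rupture): φR_n = 0.75 × 0.6 × 400 × 22 × 520 × 10⁻³ = 2059 kN.
Governing: weld metal.

φR_n ≈ 1300 kN (weld metal governs)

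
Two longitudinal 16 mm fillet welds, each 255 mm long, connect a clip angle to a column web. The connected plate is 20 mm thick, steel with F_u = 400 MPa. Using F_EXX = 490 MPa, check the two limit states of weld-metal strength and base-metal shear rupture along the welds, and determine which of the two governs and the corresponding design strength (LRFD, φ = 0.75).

t_e = 0.707 × 16 = 11.31 mm; L = 510 mm.
Weld metal: φR_n = 0.75 × 0.6 × 490 × 11.31 × 510 × 10⁻³ = 1272 kN.
Base metal (shear rupture): φR_n = 0.75 × 0.6 × 400 × 20 × 510 × 10⁻³ = 1836 kN.
Governing: weld metal.

φR_n ≈ 1270 kN (weld metal governs)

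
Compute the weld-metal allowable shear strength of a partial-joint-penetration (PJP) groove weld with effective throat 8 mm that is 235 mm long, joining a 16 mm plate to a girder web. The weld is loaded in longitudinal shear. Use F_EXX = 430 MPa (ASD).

Effective throat (given) t_e = 8 mm.
A_we = 8 × 235 = 1880 mm².
F_nw = 0.6 F_EXX = 258 MPa.
R_n/Ω = (258 × 1880) / 2.0 × 10⁻³ = 242.5 kN.

R_n/Ω ≈ 243 kN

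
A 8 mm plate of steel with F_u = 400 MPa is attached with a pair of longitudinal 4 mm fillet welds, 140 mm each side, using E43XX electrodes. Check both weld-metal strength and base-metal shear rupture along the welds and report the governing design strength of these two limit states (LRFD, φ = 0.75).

E43XX → F_EXX = 430 MPa.
t_e = 0.707 × 4 = 2.828 mm; L = 280 mm.
Weld metal: φR_n = 0.75 × 0.6 × 430 × 2.828 × 280 × 10⁻³ = 153.2 kN.
Base metal (shear rupture): φR_n = 0.75 × 0.6 × 400 × 8 × 280 × 10⁻³ = 403.2 kN.
Governing: weld metal.

φR_n ≈ 153 kN (weld metal governs)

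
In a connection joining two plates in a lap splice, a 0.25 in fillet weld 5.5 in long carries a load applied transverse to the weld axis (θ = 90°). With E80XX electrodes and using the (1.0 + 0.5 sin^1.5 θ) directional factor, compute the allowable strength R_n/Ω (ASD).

R_n/Ω ≈ 35 kip

E80XX → F_EXX = 80 ksi.
t_e = 0.707 × 0.25 = 0.1767 in; A_we = 0.1767 × 5.5 = 0.9721 in².
Directional factor: 1.0 + 0.5 sin^1.5(90°) = 1.5.
F_nw = 0.6 × 80 × 1.5 = 72 ksi.
R_n/Ω = (72 × 0.9721) / 2.0 = 35 kip.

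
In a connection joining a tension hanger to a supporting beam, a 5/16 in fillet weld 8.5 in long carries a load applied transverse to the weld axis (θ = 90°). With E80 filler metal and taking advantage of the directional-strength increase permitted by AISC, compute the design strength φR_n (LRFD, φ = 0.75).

φR_n ≈ 101 kip

E80XX → F_EXX = 80 ksi.
t_e = 0.707 × 0.3125 = 0.2209 in; A_we = 0.2209 × 8.5 = 1.878 in².
Directional factor: 1.0 + 0.5 sin^1.5(90°) = 1.5.
F_nw = 0.6 × 80 × 1.5 = 72 ksi.
φR_n = 0.75 × 72 × 1.878 = 101.4 kip.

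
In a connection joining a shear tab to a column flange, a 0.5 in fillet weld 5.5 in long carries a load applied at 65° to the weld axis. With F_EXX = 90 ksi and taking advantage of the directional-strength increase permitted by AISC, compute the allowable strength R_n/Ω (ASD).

R_n/Ω ≈ 75.1 kip

t_e = 0.707 × 0.5 = 0.3535 in; A_we = 0.3535 × 5.5 = 1.944 in².
Directional factor: 1.0 + 0.5 sin^1.5(65°) = 1.431.
F_nw = 0.6 × 90 × 1.431 = 77.3 ksi.
R_n/Ω = (77.3 × 1.944) / 2.0 = 75.14 kip.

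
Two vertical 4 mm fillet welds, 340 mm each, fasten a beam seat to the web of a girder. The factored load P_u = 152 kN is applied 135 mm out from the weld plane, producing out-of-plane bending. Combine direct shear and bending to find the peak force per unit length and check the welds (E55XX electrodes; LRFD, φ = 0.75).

f_max ≈ 578 N/mm; adequate

E55XX → F_EXX = 550 MPa.
L_w = 2 × 340 = 680 mm; section modulus (unit throat) S = 2 × L²/6 = 38530 mm².
Direct shear f_v = P/L_w = 152×10³/680 = 223.5 N/mm.
Moment M = P × e = 152×10³ × 135 = 20520000 N·mm; bending f_b = M/S = 532.5 N/mm.
f_max = √(f_v² + f_b²) = √(223.5² + 532.5²) = 577.5 N/mm.
φr_n = 0.75 × 0.6 × 550 × (0.707 × 4) = 699.9 N/mm → adequate.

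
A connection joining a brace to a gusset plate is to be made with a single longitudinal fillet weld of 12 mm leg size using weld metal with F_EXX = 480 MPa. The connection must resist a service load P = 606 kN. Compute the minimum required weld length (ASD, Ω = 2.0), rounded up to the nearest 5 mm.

L = 500 mm

Throat t_e = 0.707 × 12 = 8.484 mm.
r_n/Ω = (0.6 × 480 × 8.484) / 2.0 = 1222 N/mm = 1.222 kN/mm.
L_req = P / (r_n/Ω) = 606 / 1.222 = 496 mm total.
Round up → use L = 500 mm.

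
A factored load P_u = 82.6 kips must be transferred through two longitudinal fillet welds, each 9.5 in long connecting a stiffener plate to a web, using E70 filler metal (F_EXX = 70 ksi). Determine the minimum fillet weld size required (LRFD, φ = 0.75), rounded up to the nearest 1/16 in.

Total weld length L = 19 in.
Required throat t_e = P_u / (φ × 0.6 F_EXX × L) = 82.6 / (0.75 × 0.6 × 70 × 19) = 0.138 in.
Required leg w = t_e / 0.707 = 0.1952 in → use 1/4 in.

w = 1/4 in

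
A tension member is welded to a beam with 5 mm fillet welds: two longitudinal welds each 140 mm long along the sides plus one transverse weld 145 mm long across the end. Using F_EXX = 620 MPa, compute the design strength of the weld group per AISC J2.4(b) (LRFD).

t_e = 0.707 × 5 = 3.535 mm.
R_nwl = 0.6 × 620 × 3.535 × 280 × 10⁻³ = 368.2 kN (longitudinal, 2 welds).
R_nwt = 0.6 × 620 × 3.535 × 145 × 10⁻³ = 190.7 kN (transverse, base value).
(i) R_nwl + R_nwt = 558.9 kN; (ii) 0.85 R_nwl + 1.5 R_nwt = 599 kN.
R_n = max = 599 kN [governs: (ii)]; φR_n = 449.2 kN.

φR_n ≈ 449 kN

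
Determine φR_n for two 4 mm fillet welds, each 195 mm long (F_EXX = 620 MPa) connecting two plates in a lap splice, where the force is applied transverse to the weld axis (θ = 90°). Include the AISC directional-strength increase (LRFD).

t_e = 0.707 × 4 = 2.828 mm; A_we = 2.828 × 390 = 1103 mm².
Directional factor: 1.0 + 0.5 sin^1.5(90°) = 1.5.
F_nw = 0.6 × 620 × 1.5 = 558 MPa.
φR_n = 0.75 × 558 × 1103 × 10⁻³ = 461.6 kN.

φR_n ≈ 462 kN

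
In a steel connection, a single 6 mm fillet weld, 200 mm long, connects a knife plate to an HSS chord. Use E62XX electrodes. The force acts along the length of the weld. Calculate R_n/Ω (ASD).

R_n/Ω ≈ 158 kN

E62XX → F_EXX = 620 MPa.
Effective throat t_e = 0.707 × 6 = 4.242 mm.
Total length L = 200 mm; A_we = 4.242 × 200 = 848.4 mm².
F_nw = 0.6 F_EXX = 0.6 × 620 = 372 MPa.
R_n = 372 × 848.4 × 10⁻³ = 315.6 kN; R_n/Ω = 315.6/2.0 = 157.8 kN.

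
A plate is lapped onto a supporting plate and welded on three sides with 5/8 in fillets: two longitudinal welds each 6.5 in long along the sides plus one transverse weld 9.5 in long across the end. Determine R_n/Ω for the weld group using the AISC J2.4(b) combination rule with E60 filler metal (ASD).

R_n/Ω ≈ 201 kips

E60XX → F_EXX = 60 ksi.
t_e = 0.707 × 0.625 = 0.4419 in.
R_nwl = 0.6 × 60 × 0.4419 × 13 = 206.8 kips (longitudinal, 2 welds).
R_nwt = 0.6 × 60 × 0.4419 × 9.5 = 151.1 kips (transverse, base value).
(i) R_nwl + R_nwt = 357.9 kips; (ii) 0.85 R_nwl + 1.5 R_nwt = 402.5 kips.
R_n = max = 402.5 kips [governs: (ii)]; R_n/Ω = 201.2 kips.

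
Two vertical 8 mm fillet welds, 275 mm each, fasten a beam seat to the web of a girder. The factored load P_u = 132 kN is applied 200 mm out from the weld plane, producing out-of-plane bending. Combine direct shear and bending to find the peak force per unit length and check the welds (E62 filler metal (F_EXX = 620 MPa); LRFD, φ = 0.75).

L_w = 2 × 275 = 550 mm; section modulus (unit throat) S = 2 × L²/6 = 25210 mm².
Direct shear f_v = P/L_w = 132×10³/550 = 240 N/mm.
Moment M = P × e = 132×10³ × 200 = 26400000 N·mm; bending f_b = M/S = 1047 N/mm.
f_max = √(f_v² + f_b²) = √(240² + 1047²) = 1074 N/mm.
φr_n = 0.75 × 0.6 × 620 × (0.707 × 8) = 1578 N/mm → adequate.

f_max ≈ 1070 N/mm; adequate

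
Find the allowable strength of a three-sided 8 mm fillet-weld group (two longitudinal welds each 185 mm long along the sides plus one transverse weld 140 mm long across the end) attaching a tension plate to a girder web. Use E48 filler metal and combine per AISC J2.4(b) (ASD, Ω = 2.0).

R_n/Ω ≈ 427 kN

E48XX → F_EXX = 480 MPa.
t_e = 0.707 × 8 = 5.656 mm.
R_nwl = 0.6 × 480 × 5.656 × 370 × 10⁻³ = 602.7 kN (longitudinal, 2 welds).
R_nwt = 0.6 × 480 × 5.656 × 140 × 10⁻³ = 228 kN (transverse, base value).
(i) R_nwl + R_nwt = 830.8 kN; (ii) 0.85 R_nwl + 1.5 R_nwt = 854.4 kN.
R_n = max = 854.4 kN [governs: (ii)]; R_n/Ω = 427.2 kN.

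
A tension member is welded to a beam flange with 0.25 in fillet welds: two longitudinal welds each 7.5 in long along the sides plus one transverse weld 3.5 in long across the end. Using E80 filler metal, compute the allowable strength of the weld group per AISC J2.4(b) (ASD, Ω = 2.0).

E80XX → F_EXX = 80 ksi.
t_e = 0.707 × 0.25 = 0.1767 in.
R_nwl = 0.6 × 80 × 0.1767 × 15 = 127.3 kips (longitudinal, 2 welds).
R_nwt = 0.6 × 80 × 0.1767 × 3.5 = 29.69 kips (transverse, base value).
(i) R_nwl + R_nwt = 157 kips; (ii) 0.85 R_nwl + 1.5 R_nwt = 152.7 kips.
R_n = max = 157 kips [governs: (i)]; R_n/Ω = 78.48 kips.

R_n/Ω ≈ 78.5 kips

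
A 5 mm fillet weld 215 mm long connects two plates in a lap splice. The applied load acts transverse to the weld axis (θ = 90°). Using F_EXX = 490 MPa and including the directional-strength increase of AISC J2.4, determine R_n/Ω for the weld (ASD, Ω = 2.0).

R_n/Ω ≈ 168 kN

t_e = 0.707 × 5 = 3.535 mm; A_we = 3.535 × 215 = 760 mm².
Directional factor: 1.0 + 0.5 sin^1.5(90°) = 1.5.
F_nw = 0.6 × 490 × 1.5 = 441 MPa.
R_n/Ω = (441 × 760) / 2.0 × 10⁻³ = 167.6 kN.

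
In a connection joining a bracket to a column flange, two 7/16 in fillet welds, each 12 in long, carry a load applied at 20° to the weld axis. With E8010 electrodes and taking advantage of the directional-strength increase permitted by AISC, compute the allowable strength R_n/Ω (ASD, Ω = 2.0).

E80XX → F_EXX = 80 ksi.
t_e = 0.707 × 0.4375 = 0.3093 in; A_we = 0.3093 × 24 = 7.423 in².
Directional factor: 1.0 + 0.5 sin^1.5(20°) = 1.1.
F_nw = 0.6 × 80 × 1.1 = 52.8 ksi.
R_n/Ω = (52.8 × 7.423) / 2.0 = 196 kip.

R_n/Ω ≈ 196 kip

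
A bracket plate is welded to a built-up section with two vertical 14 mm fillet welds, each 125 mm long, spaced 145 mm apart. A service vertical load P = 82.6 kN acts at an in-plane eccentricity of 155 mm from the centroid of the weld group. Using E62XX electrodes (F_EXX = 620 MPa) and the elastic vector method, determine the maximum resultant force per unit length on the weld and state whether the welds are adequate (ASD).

f_max ≈ 1020 N/mm; adequate

Total weld length L_w = 250 mm. Treat welds as unit-width lines.
Polar moment about centroid: J = 2[d³/12 + d(b/2)²] = 2[125³/12 + 125×72.5²] = 1640000 mm³.
Direct shear f_v = P/L_w = 82.6×10³ / 250 = 330.4 N/mm (vertical).
Torsion M = P·e = 82.6×10³ × 155 = 12803000 N·mm.
Critical point at (x, y) = (72.5, 62.5) from centroid. f_tx = M·y/J = 488 N/mm; f_ty = M·x/J = 566.1 N/mm.
Resultant f_max = √[f_tx² + (f_v + f_ty)²] = √[488² + (330.4 + 566.1)²] = 1021 N/mm.
Capacity per unit length: r_n/Ω = (1/2.0) × 0.6 × 620 × (0.707 × 14) = 1841 N/mm.
1021 ≤ 1841 → adequate.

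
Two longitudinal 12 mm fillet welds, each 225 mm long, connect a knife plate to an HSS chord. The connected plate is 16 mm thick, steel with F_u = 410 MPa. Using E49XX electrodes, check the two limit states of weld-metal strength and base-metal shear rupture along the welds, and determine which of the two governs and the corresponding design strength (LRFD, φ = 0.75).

E49XX → F_EXX = 490 MPa.
t_e = 0.707 × 12 = 8.484 mm; L = 450 mm.
Weld metal: φR_n = 0.75 × 0.6 × 490 × 8.484 × 450 × 10⁻³ = 841.8 kN.
Base metal (shear rupture): φR_n = 0.75 × 0.6 × 410 × 16 × 450 × 10⁻³ = 1328 kN.
Governing: weld metal.

φR_n ≈ 842 kN (weld metal governs)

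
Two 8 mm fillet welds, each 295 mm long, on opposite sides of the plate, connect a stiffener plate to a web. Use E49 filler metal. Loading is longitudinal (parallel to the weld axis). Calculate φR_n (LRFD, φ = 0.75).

E49XX → F_EXX = 490 MPa.
Effective throat t_e = 0.707 × 8 = 5.656 mm.
Total length L = 590 mm; A_we = 5.656 × 590 = 3337 mm².
F_nw = 0.6 F_EXX = 0.6 × 490 = 294 MPa.
φR_n = 0.75 × 294 × 3337 × 10⁻³ = 735.8 kN.

φR_n ≈ 736 kN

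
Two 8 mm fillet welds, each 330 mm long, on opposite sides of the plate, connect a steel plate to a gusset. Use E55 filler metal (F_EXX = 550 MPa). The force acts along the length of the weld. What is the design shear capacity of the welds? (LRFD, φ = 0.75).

φR_n ≈ 924 kN

Effective throat t_e = 0.707 × 8 = 5.656 mm.
Total length L = 660 mm; A_we = 5.656 × 660 = 3733 mm².
F_nw = 0.6 F_EXX = 0.6 × 550 = 330 MPa.
φR_n = 0.75 × 330 × 3733 × 10⁻³ = 923.9 kN.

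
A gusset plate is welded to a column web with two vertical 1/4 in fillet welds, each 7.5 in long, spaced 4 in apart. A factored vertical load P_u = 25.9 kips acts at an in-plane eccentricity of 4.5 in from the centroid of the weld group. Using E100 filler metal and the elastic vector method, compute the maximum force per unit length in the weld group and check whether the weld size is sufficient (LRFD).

E100XX → F_EXX = 100 ksi.
Total weld length L_w = 15 in. Treat welds as unit-width lines.
Polar moment about centroid: J = 2[d³/12 + d(b/2)²] = 2[7.5³/12 + 7.5×2²] = 130.3 in³.
Direct shear f_v = P/L_w = 25.9 / 15 = 1.727 kip/in (vertical).
Torsion M = P·e = 25.9 × 4.5 = 116.55 kip·in.
Critical point at (x, y) = (2, 3.75) from centroid. f_tx = M·y/J = 3.354 kip/in; f_ty = M·x/J = 1.789 kip/in.
Resultant f_max = √[f_tx² + (f_v + f_ty)²] = √[3.354² + (1.727 + 1.789)²] = 4.859 kip/in.
Capacity per unit length: φr_n = 0.75 × 0.6 × 100 × (0.707 × 0.25) = 7.954 kip/in.
4.859 ≤ 7.954 → adequate.

f_max ≈ 4.86 kip/in; adequate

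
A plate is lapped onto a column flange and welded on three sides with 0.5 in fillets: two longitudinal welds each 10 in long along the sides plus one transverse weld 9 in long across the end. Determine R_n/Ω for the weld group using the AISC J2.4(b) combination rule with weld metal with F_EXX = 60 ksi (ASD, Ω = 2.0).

R_n/Ω ≈ 194 kips

t_e = 0.707 × 0.5 = 0.3535 in.
R_nwl = 0.6 × 60 × 0.3535 × 20 = 254.5 kips (longitudinal, 2 welds).
R_nwt = 0.6 × 60 × 0.3535 × 9 = 114.5 kips (transverse, base value).
(i) R_nwl + R_nwt = 369.1 kips; (ii) 0.85 R_nwl + 1.5 R_nwt = 388.1 kips.
R_n = max = 388.1 kips [governs: (ii)]; R_n/Ω = 194.1 kips.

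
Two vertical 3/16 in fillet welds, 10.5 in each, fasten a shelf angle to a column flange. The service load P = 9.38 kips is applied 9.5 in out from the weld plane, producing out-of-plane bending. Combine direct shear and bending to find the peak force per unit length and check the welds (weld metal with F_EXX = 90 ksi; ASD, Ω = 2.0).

f_max ≈ 2.47 kip/in; adequate

L_w = 2 × 10.5 = 21 in; section modulus (unit throat) S = 2 × L²/6 = 36.75 in².
Direct shear f_v = P/L_w = 9.38/21 = 0.4467 kip/in.
Moment M = P × e = 9.38 × 9.5 = 89.11 kip·in; bending f_b = M/S = 2.425 kip/in.
f_max = √(f_v² + f_b²) = √(0.4467² + 2.425²) = 2.466 kip/in.
r_n/Ω = (1/2.0) × 0.6 × 90 × (0.707 × 0.1875) = 3.579 kip/in → adequate.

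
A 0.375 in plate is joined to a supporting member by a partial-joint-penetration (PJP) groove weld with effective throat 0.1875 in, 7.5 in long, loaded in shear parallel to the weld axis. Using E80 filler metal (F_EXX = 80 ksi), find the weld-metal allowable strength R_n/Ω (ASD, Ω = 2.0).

R_n/Ω ≈ 33.8 kip

Effective throat (given) t_e = 0.1875 in.
A_we = 0.1875 × 7.5 = 1.406 in².
F_nw = 0.6 F_EXX = 48 ksi.
R_n/Ω = (48 × 1.406) / 2.0 = 33.75 kip.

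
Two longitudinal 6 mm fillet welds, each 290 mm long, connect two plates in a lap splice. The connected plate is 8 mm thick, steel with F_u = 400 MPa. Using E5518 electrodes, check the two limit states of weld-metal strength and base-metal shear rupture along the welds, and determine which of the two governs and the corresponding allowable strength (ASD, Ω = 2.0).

E55XX → F_EXX = 550 MPa.
t_e = 0.707 × 6 = 4.242 mm; L = 580 mm.
Weld metal: R_n/Ω = (1/2.0) × 0.6 × 550 × 4.242 × 580 × 10⁻³ = 406 kN.
Base metal (shear rupture): R_n/Ω = (1/2.0) × 0.6 × 400 × 8 × 580 × 10⁻³ = 556.8 kN.
Governing: weld metal.

R_n/Ω ≈ 406 kN (weld metal governs)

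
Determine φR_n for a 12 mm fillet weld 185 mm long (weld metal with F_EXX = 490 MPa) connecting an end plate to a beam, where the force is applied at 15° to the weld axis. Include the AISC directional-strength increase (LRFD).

t_e = 0.707 × 12 = 8.484 mm; A_we = 8.484 × 185 = 1570 mm².
Directional factor: 1.0 + 0.5 sin^1.5(15°) = 1.066.
F_nw = 0.6 × 490 × 1.066 = 313.4 MPa.
φR_n = 0.75 × 313.4 × 1570 × 10⁻³ = 368.9 kN.

φR_n ≈ 369 kN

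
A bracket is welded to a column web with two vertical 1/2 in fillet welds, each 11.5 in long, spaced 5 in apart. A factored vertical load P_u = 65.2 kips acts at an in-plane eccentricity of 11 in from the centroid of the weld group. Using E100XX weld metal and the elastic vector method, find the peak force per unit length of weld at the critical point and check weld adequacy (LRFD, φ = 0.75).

E100XX → F_EXX = 100 ksi.
Total weld length L_w = 23 in. Treat welds as unit-width lines.
Polar moment about centroid: J = 2[d³/12 + d(b/2)²] = 2[11.5³/12 + 11.5×2.5²] = 397.2 in³.
Direct shear f_v = P/L_w = 65.2 / 23 = 2.835 kip/in (vertical).
Torsion M = P·e = 65.2 × 11 = 717.2 kip·in.
Critical point at (x, y) = (2.5, 5.75) from centroid. f_tx = M·y/J = 10.38 kip/in; f_ty = M·x/J = 4.514 kip/in.
Resultant f_max = √[f_tx² + (f_v + f_ty)²] = √[10.38² + (2.835 + 4.514)²] = 12.72 kip/in.
Capacity per unit length: φr_n = 0.75 × 0.6 × 100 × (0.707 × 0.5) = 15.91 kip/in.
12.72 ≤ 15.91 → adequate.

f_max ≈ 12.7 kip/in; adequate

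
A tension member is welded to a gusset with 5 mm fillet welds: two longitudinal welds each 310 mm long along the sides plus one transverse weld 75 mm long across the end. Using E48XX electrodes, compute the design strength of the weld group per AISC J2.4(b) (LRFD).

E48XX → F_EXX = 480 MPa.
t_e = 0.707 × 5 = 3.535 mm.
R_nwl = 0.6 × 480 × 3.535 × 620 × 10⁻³ = 631.2 kN (longitudinal, 2 welds).
R_nwt = 0.6 × 480 × 3.535 × 75 × 10⁻³ = 76.36 kN (transverse, base value).
(i) R_nwl + R_nwt = 707.6 kN; (ii) 0.85 R_nwl + 1.5 R_nwt = 651.1 kN.
R_n = max = 707.6 kN [governs: (i)]; φR_n = 530.7 kN.

φR_n ≈ 531 kN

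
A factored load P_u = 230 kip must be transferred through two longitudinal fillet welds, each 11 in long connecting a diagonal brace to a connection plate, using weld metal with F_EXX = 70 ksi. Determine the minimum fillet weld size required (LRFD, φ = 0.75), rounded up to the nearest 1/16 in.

w = 1/2 in

Total weld length L = 22 in.
Required throat t_e = P_u / (φ × 0.6 F_EXX × L) = 230 / (0.75 × 0.6 × 70 × 22) = 0.3319 in.
Required leg w = t_e / 0.707 = 0.4694 in → use 1/2 in.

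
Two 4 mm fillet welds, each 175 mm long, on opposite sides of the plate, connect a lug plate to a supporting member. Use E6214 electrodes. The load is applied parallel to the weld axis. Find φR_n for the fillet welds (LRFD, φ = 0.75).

E62XX → F_EXX = 620 MPa.
Effective throat t_e = 0.707 × 4 = 2.828 mm.
Total length L = 350 mm; A_we = 2.828 × 350 = 989.8 mm².
F_nw = 0.6 F_EXX = 0.6 × 620 = 372 MPa.
φR_n = 0.75 × 372 × 989.8 × 10⁻³ = 276.2 kN.

φR_n ≈ 276 kN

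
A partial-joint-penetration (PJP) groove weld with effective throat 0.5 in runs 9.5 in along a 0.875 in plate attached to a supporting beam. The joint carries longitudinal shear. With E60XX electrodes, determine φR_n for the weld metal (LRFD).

φR_n ≈ 128 kips

E60XX → F_EXX = 60 ksi.
Effective throat (given) t_e = 0.5 in.
A_we = 0.5 × 9.5 = 4.75 in².
F_nw = 0.6 F_EXX = 36 ksi.
φR_n = 0.75 × 36 × 4.75 = 128.2 kips.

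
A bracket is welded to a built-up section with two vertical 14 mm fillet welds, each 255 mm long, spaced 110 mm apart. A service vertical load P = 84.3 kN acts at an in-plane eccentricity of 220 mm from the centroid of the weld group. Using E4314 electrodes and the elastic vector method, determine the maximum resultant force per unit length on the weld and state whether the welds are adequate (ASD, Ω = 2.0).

E43XX → F_EXX = 430 MPa.
Total weld length L_w = 510 mm. Treat welds as unit-width lines.
Polar moment about centroid: J = 2[d³/12 + d(b/2)²] = 2[255³/12 + 255×55²] = 4306000 mm³.
Direct shear f_v = P/L_w = 84.3×10³ / 510 = 165.3 N/mm (vertical).
Torsion M = P·e = 84.3×10³ × 220 = 18546000 N·mm.
Critical point at (x, y) = (55, 127.5) from centroid. f_tx = M·y/J = 549.1 N/mm; f_ty = M·x/J = 236.9 N/mm.
Resultant f_max = √[f_tx² + (f_v + f_ty)²] = √[549.1² + (165.3 + 236.9)²] = 680.6 N/mm.
Capacity per unit length: r_n/Ω = (1/2.0) × 0.6 × 430 × (0.707 × 14) = 1277 N/mm.
680.6 ≤ 1277 → adequate.

f_max ≈ 681 N/mm; adequate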